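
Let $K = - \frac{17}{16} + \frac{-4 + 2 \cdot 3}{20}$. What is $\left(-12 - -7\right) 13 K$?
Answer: $\frac{1001}{16} \approx 62.563$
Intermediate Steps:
$K = - \frac{77}{80}$ ($K = \left(-17\right) \frac{1}{16} + \left(-4 + 6\right) \frac{1}{20} = - \frac{17}{16} + 2 \cdot \frac{1}{20} = - \frac{17}{16} + \frac{1}{10} = - \frac{77}{80} \approx -0.9625$)
$\left(-12 - -7\right) 13 K = \left(-12 - -7\right) 13 \left(- \frac{77}{80}\right) = \left(-12 + 7\right) 13 \left(- \frac{77}{80}\right) = \left(-5\right) 13 \left(- \frac{77}{80}\right) = \left(-65\right) \left(- \frac{77}{80}\right) = \frac{1001}{16}$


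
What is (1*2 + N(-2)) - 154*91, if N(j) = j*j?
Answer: -14008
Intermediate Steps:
N(j) = j²
(1*2 + N(-2)) - 154*91 = (1*2 + (-2)²) - 154*91 = (2 + 4) - 14014 = 6 - 14014 = -14008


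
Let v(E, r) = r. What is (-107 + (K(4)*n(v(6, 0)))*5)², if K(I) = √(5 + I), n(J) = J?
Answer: 11449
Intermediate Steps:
(-107 + (K(4)*n(v(6, 0)))*5)² = (-107 + (√(5 + 4)*0)*5)² = (-107 + (√9*0)*5)² = (-107 + (3*0)*5)² = (-107 + 0*5)² = (-107 + 0)² = (-107)² = 11449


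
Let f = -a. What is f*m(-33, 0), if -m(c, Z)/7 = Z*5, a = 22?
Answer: 0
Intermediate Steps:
m(c, Z) = -35*Z (m(c, Z) = -7*Z*5 = -35*Z)
f = -22 (f = -1*22 = -22)
f*m(-33, 0) = -(-770)*0 = -22*0 = 0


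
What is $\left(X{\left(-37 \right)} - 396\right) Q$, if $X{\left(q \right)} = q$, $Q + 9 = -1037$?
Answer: $452918$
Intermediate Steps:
$Q = -1046$ ($Q = -9 - 1037 = -1046$)
$\left(X{\left(-37 \right)} - 396\right) Q = \left(-37 - 396\right) \left(-1046\right) = \left(-433\right) \left(-1046\right) = 452918$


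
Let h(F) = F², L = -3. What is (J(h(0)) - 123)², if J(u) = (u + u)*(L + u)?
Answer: 15129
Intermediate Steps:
J(u) = 2*u*(-3 + u) (J(u) = (u + u)*(-3 + u) = (2*u)*(-3 + u) = 2*u*(-3 + u))
(J(h(0)) - 123)² = (2*0²*(-3 + 0²) - 123)² = (2*0*(-3 + 0) - 123)² = (2*0*(-3) - 123)² = (0 - 123)² = (-123)² = 15129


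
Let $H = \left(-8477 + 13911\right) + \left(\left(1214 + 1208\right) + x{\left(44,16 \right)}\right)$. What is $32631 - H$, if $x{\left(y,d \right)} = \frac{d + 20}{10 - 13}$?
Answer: $24787$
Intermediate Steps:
$x{\left(y,d \right)} = - \frac{20}{3} - \frac{d}{3}$ ($x{\left(y,d \right)} = \frac{20 + d}{-3} = \left(20 + d\right) \left(- \frac{1}{3}\right) = - \frac{20}{3} - \frac{d}{3}$)
$H = 7844$ ($H = \left(-8477 + 13911\right) + \left(\left(1214 + 1208\right) - 12\right) = 5434 + \left(2422 - 12\right) = 5434 + 2410 = 7844$)
$32631 - H = 32631 - 7844 = 24787$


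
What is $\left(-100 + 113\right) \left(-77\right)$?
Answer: $-1001$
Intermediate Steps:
$\left(-100 + 113\right) \left(-77\right) = 13 \left(-77\right) = -1001$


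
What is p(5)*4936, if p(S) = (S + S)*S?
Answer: 246800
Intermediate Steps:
p(S) = 2*S**2 (p(S) = (2*S)*S = 2*S**2)
p(5)*4936 = (2*5**2)*4936 = (2*25)*4936 = 50*4936 = 246800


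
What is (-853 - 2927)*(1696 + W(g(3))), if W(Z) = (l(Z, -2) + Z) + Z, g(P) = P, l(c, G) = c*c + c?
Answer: -6478920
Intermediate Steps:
l(c, G) = c + c² (l(c, G) = c² + c = c + c²)
W(Z) = 2*Z + Z*(1 + Z) (W(Z) = (Z*(1 + Z) + Z) + Z = (Z + Z*(1 + Z)) + Z = 2*Z + Z*(1 + Z))
(-853 - 2927)*(1696 + W(g(3))) = (-853 - 2927)*(1696 + 3*(3 + 3)) = -3780*(1696 + 3*6) = -3780*(1696 + 18) = -3780*1714 = -6478920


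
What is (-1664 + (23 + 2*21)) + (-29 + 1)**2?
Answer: -815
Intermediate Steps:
(-1664 + (23 + 2*21)) + (-29 + 1)**2 = (-1664 + (23 + 42)) + (-28)**2 = (-1664 + 65) + 784 = -1599 + 784 = -815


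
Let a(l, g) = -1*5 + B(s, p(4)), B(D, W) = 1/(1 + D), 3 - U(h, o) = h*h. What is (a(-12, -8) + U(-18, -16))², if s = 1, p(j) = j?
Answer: 423801/4 ≈ 1.0595e+5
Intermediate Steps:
U(h, o) = 3 - h² (U(h, o) = 3 - h*h = 3 - h²)
a(l, g) = -9/2 (a(l, g) = -1*5 + 1/(1 + 1) = -5 + 1/2 = -5 + ½ = -9/2)
(a(-12, -8) + U(-18, -16))² = (-9/2 + (3 - 1*(-18)²))² = (-9/2 + (3 - 1*324))² = (-9/2 + (3 - 324))² = (-9/2 - 321)² = (-651/2)² = 423801/4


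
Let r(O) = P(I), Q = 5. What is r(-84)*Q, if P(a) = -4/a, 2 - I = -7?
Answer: -20/9 ≈ -2.2222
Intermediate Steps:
I = 9 (I = 2 - 1*(-7) = 2 + 7 = 9)
r(O) = -4/9
r(-84)*Q = -4/9*5 = -20/9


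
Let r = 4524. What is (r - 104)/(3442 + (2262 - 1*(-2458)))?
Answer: 2210/4081 ≈ 0.54153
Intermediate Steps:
(r - 104)/(3442 + (2262 - 1*(-2458))) = (4524 - 104)/(3442 + (2262 - 1*(-2458))) = 4420/(3442 + (2262 + 2458)) = 4420/(3442 + 4720) = 4420/8162 = 4420*(1/8162) = 2210/4081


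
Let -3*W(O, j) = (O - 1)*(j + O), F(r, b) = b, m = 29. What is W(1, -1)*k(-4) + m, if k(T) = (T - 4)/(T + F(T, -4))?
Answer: 29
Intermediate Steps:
W(O, j) = -(-1 + O)*(O + j)/3 (W(O, j) = -(O - 1)*(j + O)/3 = -(-1 + O)*(O + j)/3)
k(T) = 1 (k(T) = (T - 4)/(T - 4) = (-4 + T)/(-4 + T) = 1)
W(1, -1)*k(-4) + m = (-1/3*1**2 + (1/3)*1 + (1/3)*(-1) - 1/3*1*(-1))*1 + 29 = (-1/3*1 + 1/3 - 1/3 + 1/3)*1 + 29 = (-1/3 + 1/3 - 1/3 + 1/3)*1 + 29 = 0*1 + 29 = 0 + 29 = 29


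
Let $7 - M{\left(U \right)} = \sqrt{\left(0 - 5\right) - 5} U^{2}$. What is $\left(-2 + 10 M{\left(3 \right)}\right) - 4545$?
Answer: $-4477 - 90 i \sqrt{10} \approx -4477.0 - 284.6 i$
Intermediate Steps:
$M{\left(U \right)} = 7 - i \sqrt{10} U^{2}$ ($M{\left(U \right)} = 7 - \sqrt{\left(0 - 5\right) - 5} U^{2} = 7 - \sqrt{-5 - 5} U^{2} = 7 - \sqrt{-10} U^{2} = 7 - i \sqrt{10} U^{2}$)
$\left(-2 + 10 M{\left(3 \right)}\right) - 4545 = \left(-2 + 10 \left(7 - i \sqrt{10} \cdot 3^{2}\right)\right) - 4545 = \left(-2 + 10 \left(7 - i \sqrt{10} \cdot 9\right)\right) - 4545 = \left(-2 + 10 \left(7 - 9 i \sqrt{10}\right)\right) - 4545 = \left(-2 + \left(70 - 90 i \sqrt{10}\right)\right) - 4545 = \left(68 - 90 i \sqrt{10}\right) - 4545 = -4477 - 90 i \sqrt{10}$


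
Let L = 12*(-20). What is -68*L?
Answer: 16320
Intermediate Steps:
L = -240
-68*L = -68*(-240) = 16320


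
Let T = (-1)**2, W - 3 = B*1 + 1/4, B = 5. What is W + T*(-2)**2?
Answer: 49/4 ≈ 12.250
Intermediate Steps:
W = 33/4 (W = 3 + (5*1 + 1/4) = 3 + (5 + 1/4) = 3 + 21/4 = 33/4 ≈ 8.2500)
T = 1
W + T*(-2)**2 = 33/4 + 1*(-2)**2 = 33/4 + 1*4 = 33/4 + 4 = 49/4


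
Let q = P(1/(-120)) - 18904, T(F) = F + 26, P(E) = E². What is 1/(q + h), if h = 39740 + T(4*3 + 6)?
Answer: 14400/300672001 ≈ 4.7893e-5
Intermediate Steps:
T(F) = 26 + F
h = 39784 (h = 39740 + (26 + (4*3 + 6)) = 39740 + (26 + (12 + 6)) = 39740 + (26 + 18) = 39740 + 44 = 39784)
q = -272217599/14400 (q = (1/(-120))² - 18904 = (-1/120)² - 18904 = 1/14400 - 18904 = -272217599/14400 ≈ -18904.)
1/(q + h) = 1/(-272217599/14400 + 39784) = 1/(300672001/14400) = 14400/300672001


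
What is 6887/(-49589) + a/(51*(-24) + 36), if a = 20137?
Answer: -1006755449/58911732 ≈ -17.089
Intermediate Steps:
6887/(-49589) + a/(51*(-24) + 36) = 6887/(-49589) + 20137/(51*(-24) + 36) = 6887*(-1/49589) + 20137/(-1224 + 36) = -6887/49589 + 20137/(-1188) = -6887/49589 + 20137*(-1/1188) = -6887/49589 - 20137/1188 = -1006755449/58911732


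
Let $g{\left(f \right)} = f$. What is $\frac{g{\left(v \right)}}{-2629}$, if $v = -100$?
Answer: $\frac{100}{2629} \approx 0.038037$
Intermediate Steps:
$\frac{g{\left(v \right)}}{-2629} = - \frac{100}{-2629} = \left(-100\right) \left(- \frac{1}{2629}\right) = \frac{100}{2629}$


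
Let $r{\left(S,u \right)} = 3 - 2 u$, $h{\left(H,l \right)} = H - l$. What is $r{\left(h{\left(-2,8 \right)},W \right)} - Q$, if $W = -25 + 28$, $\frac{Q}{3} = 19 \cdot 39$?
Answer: $-2226$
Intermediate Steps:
$Q = 2223$ ($Q = 3 \cdot 19 \cdot 39 = 3 \cdot 741 = 2223$)
$W = 3$
$r{\left(h{\left(-2,8 \right)},W \right)} - Q = \left(3 - 6\right) - 2223 = -3 - 2223 = -2226$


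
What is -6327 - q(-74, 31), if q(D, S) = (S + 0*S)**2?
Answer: -7288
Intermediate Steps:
q(D, S) = S**2 (q(D, S) = (S + 0)**2 = S**2)
-6327 - q(-74, 31) = -6327 - 1*31**2 = -6327 - 1*961 = -6327 - 961 = -7288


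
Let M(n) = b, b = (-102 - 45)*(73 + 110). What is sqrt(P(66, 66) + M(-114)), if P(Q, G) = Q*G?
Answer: 3*I*sqrt(2505) ≈ 150.15*I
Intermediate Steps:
P(Q, G) = G*Q
b = -26901 (b = -147*183 = -26901)
M(n) = -26901
sqrt(P(66, 66) + M(-114)) = sqrt(66*66 - 26901) = sqrt(4356 - 26901) = sqrt(-22545) = 3*I*sqrt(2505)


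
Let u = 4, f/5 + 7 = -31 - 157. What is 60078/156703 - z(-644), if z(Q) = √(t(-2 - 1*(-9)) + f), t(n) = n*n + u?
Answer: 60078/156703 - I*√922 ≈ 0.38339 - 30.364*I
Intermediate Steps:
f = -975 (f = -35 + 5*(-31 - 157) = -35 + 5*(-188) = -35 - 940 = -975)
t(n) = 4 + n² (t(n) = n*n + 4 = n² + 4 = 4 + n²)
z(Q) = I*√922 (z(Q) = √((4 + (-2 - 1*(-9))²) - 975) = √((4 + (-2 + 9)²) - 975) = √((4 + 7²) - 975) = √((4 + 49) - 975) = √(53 - 975) = √(-922) = I*√922)
60078/156703 - z(-644) = 60078/156703 - I*√922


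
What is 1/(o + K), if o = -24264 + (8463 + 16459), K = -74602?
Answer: -1/73944 ≈ -1.3524e-5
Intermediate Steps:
o = 658 (o = -24264 + 24922 = 658)
1/(o + K) = 1/(658 - 74602) = 1/(-73944) = -1/73944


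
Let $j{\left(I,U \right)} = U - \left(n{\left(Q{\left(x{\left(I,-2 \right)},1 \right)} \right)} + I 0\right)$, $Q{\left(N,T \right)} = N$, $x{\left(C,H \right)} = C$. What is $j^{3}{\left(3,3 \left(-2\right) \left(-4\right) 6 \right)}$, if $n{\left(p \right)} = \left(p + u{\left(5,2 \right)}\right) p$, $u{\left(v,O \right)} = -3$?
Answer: $2985984$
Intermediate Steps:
$n{\left(p \right)} = p \left(-3 + p\right)$ ($n{\left(p \right)} = \left(p - 3\right) p = \left(-3 + p\right) p = p \left(-3 + p\right)$)
$j{\left(I,U \right)} = U - I \left(-3 + I\right)$ ($j{\left(I,U \right)} = U - \left(I \left(-3 + I\right) + I 0\right) = U - \left(I \left(-3 + I\right) + 0\right) = U - I \left(-3 + I\right)$)
$j^{3}{\left(3,3 \left(-2\right) \left(-4\right) 6 \right)} = \left(3 \left(-2\right) \left(-4\right) 6 - 3 \left(-3 + 3\right)\right)^{3} = \left(3 \cdot 8 \cdot 6 - 3 \cdot 0\right)^{3} = \left(3 \cdot 48 + 0\right)^{3} = \left(144 + 0\right)^{3} = 144^{3} = 2985984$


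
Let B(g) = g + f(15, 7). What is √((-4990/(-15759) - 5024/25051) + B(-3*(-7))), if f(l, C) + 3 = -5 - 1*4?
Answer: √157860585877656155/131592903 ≈ 3.0193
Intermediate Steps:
f(l, C) = -12 (f(l, C) = -3 + (-5 - 1*4) = -3 + (-5 - 4) = -3 - 9 = -12)
B(g) = -12 + g (B(g) = g - 12 = -12 + g)
√((-4990/(-15759) - 5024/25051) + B(-3*(-7))) = √((-4990/(-15759) - 5024/25051) + (-12 - 3*(-7))) = √((-4990*(-1/15759) - 5024*1/25051) + (-12 + 21)) = √((4990/15759 - 5024/25051) + 9) = √(45831274/394778709 + 9) = √(3598839655/394778709) = √157860585877656155/131592903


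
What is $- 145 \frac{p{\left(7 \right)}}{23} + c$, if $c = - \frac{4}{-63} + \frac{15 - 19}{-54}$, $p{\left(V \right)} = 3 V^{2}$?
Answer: $- \frac{4027937}{4347} \approx -926.6$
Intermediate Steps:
$c = \frac{26}{189}$ ($c = \left(-4\right) \left(- \frac{1}{63}\right) - - \frac{2}{27} = \frac{4}{63} + \frac{2}{27} = \frac{26}{189} \approx 0.13757$)
$- 145 \frac{p{\left(7 \right)}}{23} + c = - 145 \frac{3 \cdot 7^{2}}{23} + \frac{26}{189} = - 145 \cdot 3 \cdot 49 \cdot \frac{1}{23} + \frac{26}{189} = - 145 \cdot 147 \cdot \frac{1}{23} + \frac{26}{189} = \left(-145\right) \frac{147}{23} + \frac{26}{189} = - \frac{21315}{23} + \frac{26}{189} = - \frac{4027937}{4347}$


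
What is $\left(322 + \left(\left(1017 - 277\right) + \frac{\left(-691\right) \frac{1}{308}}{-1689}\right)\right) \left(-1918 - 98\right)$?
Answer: $- \frac{13259180040}{6193} \approx -2.141 \cdot 10^{6}$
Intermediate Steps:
$\left(322 + \left(\left(1017 - 277\right) + \frac{\left(-691\right) \frac{1}{308}}{-1689}\right)\right) \left(-1918 - 98\right) = \left(322 + \left(740 + \left(-691\right) \frac{1}{308} \left(- \frac{1}{1689}\right)\right)\right) \left(-2016\right) = \left(322 + \left(740 - - \frac{691}{520212}\right)\right) \left(-2016\right) = \left(322 + \left(740 + \frac{691}{520212}\right)\right) \left(-2016\right) = \left(322 + \frac{384957571}{520212}\right) \left(-2016\right) = \frac{552465835}{520212} \left(-2016\right) = - \frac{13259180040}{6193}$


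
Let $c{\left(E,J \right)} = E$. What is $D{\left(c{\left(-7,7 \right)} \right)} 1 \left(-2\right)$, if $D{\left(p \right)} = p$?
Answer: $14$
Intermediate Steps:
$D{\left(c{\left(-7,7 \right)} \right)} 1 \left(-2\right) = - 7 \cdot 1 \left(-2\right) = \left(-7\right) \left(-2\right) = 14$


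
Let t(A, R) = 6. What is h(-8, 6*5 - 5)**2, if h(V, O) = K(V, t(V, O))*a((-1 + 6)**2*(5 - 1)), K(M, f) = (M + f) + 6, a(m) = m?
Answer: 160000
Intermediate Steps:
K(M, f) = 6 + M + f
h(V, O) = 1200 + 100*V (h(V, O) = (6 + V + 6)*((-1 + 6)**2*(5 - 1)) = (12 + V)*(5**2*4) = (12 + V)*(25*4) = (12 + V)*100 = 1200 + 100*V)
h(-8, 6*5 - 5)**2 = (1200 + 100*(-8))**2 = (1200 - 800)**2 = 400**2 = 160000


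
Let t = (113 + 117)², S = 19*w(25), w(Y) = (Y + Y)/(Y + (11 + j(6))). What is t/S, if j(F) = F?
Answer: 44436/19 ≈ 2338.7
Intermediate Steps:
w(Y) = 2*Y/(17 + Y) (w(Y) = (Y + Y)/(Y + (11 + 6)) = (2*Y)/(Y + 17) = (2*Y)/(17 + Y) = 2*Y/(17 + Y))
S = 475/21 (S = 19*(2*25/(17 + 25)) = 19*(2*25/42) = 19*(2*25*(1/42)) = 19*(25/21) = 475/21 ≈ 22.619)
t = 52900 (t = 230² = 52900)
t/S = 52900/(475/21) = 52900*(21/475) = 44436/19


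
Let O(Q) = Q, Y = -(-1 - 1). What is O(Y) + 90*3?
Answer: 272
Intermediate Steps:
Y = 2 (Y = -1*(-2) = 2)
O(Y) + 90*3 = 2 + 90*3 = 2 + 270 = 272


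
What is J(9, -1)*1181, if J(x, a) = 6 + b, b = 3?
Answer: 10629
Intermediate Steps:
J(x, a) = 9 (J(x, a) = 6 + 3 = 9)
J(9, -1)*1181 = 9*1181 = 10629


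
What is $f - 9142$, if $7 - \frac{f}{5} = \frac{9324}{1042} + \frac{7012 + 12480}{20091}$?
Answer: $- \frac{95845809847}{10467411} \approx -9156.6$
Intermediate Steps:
$f = - \frac{152738485}{10467411}$ ($f = 35 - 5 \left(\frac{9324}{1042} + \frac{7012 + 12480}{20091}\right) = 35 - 5 \left(9324 \cdot \frac{1}{1042} + 19492 \cdot \frac{1}{20091}\right) = 35 - 5 \left(\frac{4662}{521} + \frac{19492}{20091}\right) = 35 - \frac{519097870}{10467411} = - \frac{152738485}{10467411} \approx -14.592$)
$f - 9142 = - \frac{152738485}{10467411} - 9142 = - \frac{95845809847}{10467411}$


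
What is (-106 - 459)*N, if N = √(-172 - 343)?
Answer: -565*I*√515 ≈ -12822.0*I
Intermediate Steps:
N = I*√515 (N = √(-515) = I*√515 ≈ 22.694*I)
(-106 - 459)*N = (-106 - 459)*(I*√515) = -565*I*√515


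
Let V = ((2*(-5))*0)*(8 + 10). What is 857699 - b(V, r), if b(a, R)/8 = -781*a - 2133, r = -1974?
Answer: 874763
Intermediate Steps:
V = 0 (V = -10*0*18 = 0*18 = 0)
b(a, R) = -17064 - 6248*a (b(a, R) = 8*(-781*a - 2133) = 8*(-2133 - 781*a) = -17064 - 6248*a)
857699 - b(V, r) = 857699 - (-17064 - 6248*0) = 857699 - (-17064 + 0) = 857699 - 1*(-17064) = 857699 + 17064 = 874763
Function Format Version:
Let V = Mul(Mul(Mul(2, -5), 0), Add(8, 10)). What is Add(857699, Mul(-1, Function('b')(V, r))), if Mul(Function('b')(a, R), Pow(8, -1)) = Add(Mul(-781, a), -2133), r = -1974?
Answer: 874763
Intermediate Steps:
V = 0 (V = Mul(Mul(-10, 0), 18) = Mul(0, 18) = 0)
Function('b')(a, R) = Add(-17064, Mul(-6248, a)) (Function('b')(a, R) = Mul(8, Add(Mul(-781, a), -2133)) = Mul(8, Add(-2133, Mul(-781, a))) = Add(-17064, Mul(-6248, a)))
Add(857699, Mul(-1, Function('b')(V, r))) = Add(857699, Mul(-1, Add(-17064, Mul(-6248, 0)))) = Add(857699, Mul(-1, Add(-17064, 0))) = Add(857699, Mul(-1, -17064)) = Add(857699, 17064) = 874763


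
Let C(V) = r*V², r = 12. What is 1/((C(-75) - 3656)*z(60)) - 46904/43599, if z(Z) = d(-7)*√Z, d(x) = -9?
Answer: -46904/43599 - √15/17237880 ≈ -1.0758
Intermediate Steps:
z(Z) = -9*√Z
C(V) = 12*V²
1/((C(-75) - 3656)*z(60)) - 46904/43599 = 1/((12*(-75)² - 3656)*((-18*√15))) - 46904/43599 = 1/((12*5625 - 3656)*((-18*√15))) - 46904*1/43599 = 1/((67500 - 3656)*((-18*√15))) - 46904/43599 = (-√15/270)/63844 - 46904/43599 = -√15/17237880 - 46904/43599 = -46904/43599 - √15/17237880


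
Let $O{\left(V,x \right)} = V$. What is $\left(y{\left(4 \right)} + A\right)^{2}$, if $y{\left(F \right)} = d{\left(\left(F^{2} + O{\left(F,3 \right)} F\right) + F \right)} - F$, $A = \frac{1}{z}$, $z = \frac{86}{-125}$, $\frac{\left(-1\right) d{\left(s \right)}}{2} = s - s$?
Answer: $\frac{219961}{7396} \approx 29.741$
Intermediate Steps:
$d{\left(s \right)} = 0$ ($d{\left(s \right)} = - 2 \left(s - s\right) = \left(-2\right) 0 = 0$)
$z = - \frac{86}{125}$ ($z = 86 \left(- \frac{1}{125}\right) = - \frac{86}{125} \approx -0.688$)
$A = - \frac{125}{86}$ ($A = \frac{1}{- \frac{86}{125}} = - \frac{125}{86} \approx -1.4535$)
$y{\left(F \right)} = - F$ ($y{\left(F \right)} = 0 - F = - F$)
$\left(y{\left(4 \right)} + A\right)^{2} = \left(\left(-1\right) 4 - \frac{125}{86}\right)^{2} = \left(-4 - \frac{125}{86}\right)^{2} = \left(- \frac{469}{86}\right)^{2} = \frac{219961}{7396}$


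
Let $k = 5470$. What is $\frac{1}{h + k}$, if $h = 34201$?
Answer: $\frac{1}{39671} \approx 2.5207 \cdot 10^{-5}$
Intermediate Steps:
$\frac{1}{h + k} = \frac{1}{34201 + 5470} = \frac{1}{39671}$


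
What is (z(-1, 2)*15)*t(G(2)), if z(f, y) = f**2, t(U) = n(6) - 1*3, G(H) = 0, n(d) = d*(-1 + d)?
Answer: 405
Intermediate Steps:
t(U) = 27 (t(U) = 6*(-1 + 6) - 1*3 = 6*5 - 3 = 30 - 3 = 27)
(z(-1, 2)*15)*t(G(2)) = ((-1)**2*15)*27 = (1*15)*27 = 15*27 = 405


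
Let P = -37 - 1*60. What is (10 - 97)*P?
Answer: 8439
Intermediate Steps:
P = -97 (P = -37 - 60 = -97)
(10 - 97)*P = (10 - 97)*(-97) = -87*(-97) = 8439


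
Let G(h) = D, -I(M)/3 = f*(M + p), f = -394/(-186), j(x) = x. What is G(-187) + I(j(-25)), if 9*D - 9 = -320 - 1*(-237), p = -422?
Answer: 790237/279 ≈ 2832.4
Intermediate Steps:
f = 197/93 (f = -394*(-1/186) = 197/93 ≈ 2.1183)
D = -74/9 (D = 1 + (-320 - 1*(-237))/9 = 1 + (-320 + 237)/9 = 1 + (1/9)*(-83) = 1 - 83/9 = -74/9 ≈ -8.2222)
I(M) = 83134/31 - 197*M/31 (I(M) = -197*(M - 422)/31 = -197*(-422 + M)/31 = -3*(-83134/93 + 197*M/93) = 83134/31 - 197*M/31)
G(h) = -74/9
G(-187) + I(j(-25)) = -74/9 + (83134/31 - 197/31*(-25)) = -74/9 + (83134/31 + 4925/31) = -74/9 + 88059/31 = 790237/279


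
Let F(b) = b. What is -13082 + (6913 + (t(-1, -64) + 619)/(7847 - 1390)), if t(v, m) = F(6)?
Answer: -39832608/6457 ≈ -6168.9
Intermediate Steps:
t(v, m) = 6
-13082 + (6913 + (t(-1, -64) + 619)/(7847 - 1390)) = -13082 + (6913 + (6 + 619)/(7847 - 1390)) = -13082 + (6913 + 625/6457) = -13082 + 44637866/6457 = -39832608/6457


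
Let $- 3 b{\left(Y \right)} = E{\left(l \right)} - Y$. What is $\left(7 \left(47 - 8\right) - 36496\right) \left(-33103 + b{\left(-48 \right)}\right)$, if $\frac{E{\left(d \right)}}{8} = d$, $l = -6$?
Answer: $1199089969$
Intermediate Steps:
$E{\left(d \right)} = 8 d$
$b{\left(Y \right)} = 16 + \frac{Y}{3}$ ($b{\left(Y \right)} = - \frac{8 \left(-6\right) - Y}{3} = - \frac{-48 - Y}{3} = 16 + \frac{Y}{3}$)
$\left(7 \left(47 - 8\right) - 36496\right) \left(-33103 + b{\left(-48 \right)}\right) = \left(7 \left(47 - 8\right) - 36496\right) \left(-33103 + \left(16 + \frac{1}{3} \left(-48\right)\right)\right) = \left(7 \cdot 39 - 36496\right) \left(-33103 + \left(16 - 16\right)\right) = \left(273 - 36496\right) \left(-33103 + 0\right) = \left(-36223\right) \left(-33103\right) = 1199089969$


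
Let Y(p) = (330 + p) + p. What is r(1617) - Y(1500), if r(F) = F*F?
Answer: 2611359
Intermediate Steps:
r(F) = F**2
Y(p) = 330 + 2*p
r(1617) - Y(1500) = 1617**2 - (330 + 2*1500) = 2614689 - (330 + 3000) = 2614689 - 1*3330 = 2614689 - 3330 = 2611359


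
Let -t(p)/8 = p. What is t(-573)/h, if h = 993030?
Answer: 764/165505 ≈ 0.0046162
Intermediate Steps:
t(p) = -8*p
t(-573)/h = -8*(-573)/993030 = 4584*(1/993030) = 764/165505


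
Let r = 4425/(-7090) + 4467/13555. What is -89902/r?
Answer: 1728005442980/5661969 ≈ 3.0520e+5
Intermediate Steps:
r = -5661969/19220990 (r = 4425*(-1/7090) + 4467*(1/13555) = -885/1418 + 4467/13555 = -5661969/19220990 ≈ -0.29457)
-89902/r = -89902/(-5661969/19220990) = -89902*(-19220990/5661969) = 1728005442980/5661969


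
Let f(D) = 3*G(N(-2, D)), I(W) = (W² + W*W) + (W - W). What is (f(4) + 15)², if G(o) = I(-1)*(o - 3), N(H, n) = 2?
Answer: 81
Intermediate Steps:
I(W) = 2*W² (I(W) = (W² + W²) + 0 = 2*W² + 0 = 2*W²)
G(o) = -6 + 2*o (G(o) = (2*(-1)²)*(o - 3) = (2*1)*(-3 + o) = 2*(-3 + o) = -6 + 2*o)
f(D) = -6 (f(D) = 3*(-6 + 2*2) = 3*(-6 + 4) = 3*(-2) = -6)
(f(4) + 15)² = (-6 + 15)² = 9² = 81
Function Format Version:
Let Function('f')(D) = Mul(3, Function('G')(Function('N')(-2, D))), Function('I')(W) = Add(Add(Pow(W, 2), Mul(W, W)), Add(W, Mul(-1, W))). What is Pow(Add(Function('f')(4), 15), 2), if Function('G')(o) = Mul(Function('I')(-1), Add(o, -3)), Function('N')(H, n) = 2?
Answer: 81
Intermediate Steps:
Function('I')(W) = Mul(2, Pow(W, 2)) (Function('I')(W) = Add(Add(Pow(W, 2), Pow(W, 2)), 0) = Add(Mul(2, Pow(W, 2)), 0) = Mul(2, Pow(W, 2)))
Function('G')(o) = Add(-6, Mul(2, o)) (Function('G')(o) = Mul(Mul(2, Pow(-1, 2)), Add(o, -3)) = Mul(Mul(2, 1), Add(-3, o)) = Mul(2, Add(-3, o)) = Add(-6, Mul(2, o)))
Function('f')(D) = -6 (Function('f')(D) = Mul(3, Add(-6, Mul(2, 2))) = Mul(3, Add(-6, 4)) = Mul(3, -2) = -6)
Pow(Add(Function('f')(4), 15), 2) = Pow(Add(-6, 15), 2) = Pow(9, 2) = 81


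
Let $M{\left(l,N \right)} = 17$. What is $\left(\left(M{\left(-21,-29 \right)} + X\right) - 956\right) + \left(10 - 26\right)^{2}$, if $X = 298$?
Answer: $-385$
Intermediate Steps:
$\left(\left(M{\left(-21,-29 \right)} + X\right) - 956\right) + \left(10 - 26\right)^{2} = \left(\left(17 + 298\right) - 956\right) + \left(10 - 26\right)^{2} = \left(315 - 956\right) + \left(-16\right)^{2} = -641 + 256 = -385$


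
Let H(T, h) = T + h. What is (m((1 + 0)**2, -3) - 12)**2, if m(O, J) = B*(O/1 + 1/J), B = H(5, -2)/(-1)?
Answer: 196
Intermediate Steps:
B = -3 (B = (5 - 2)/(-1) = 3*(-1) = -3)
m(O, J) = -3*O - 3/J (m(O, J) = -3*(O/1 + 1/J) = -3*(O*1 + 1/J) = -3*(O + 1/J) = -3*O - 3/J)
(m((1 + 0)**2, -3) - 12)**2 = ((-3*(1 + 0)**2 - 3/(-3)) - 12)**2 = ((-3*1**2 - 3*(-1/3)) - 12)**2 = ((-3*1 + 1) - 12)**2 = ((-3 + 1) - 12)**2 = (-2 - 12)**2 = (-14)**2 = 196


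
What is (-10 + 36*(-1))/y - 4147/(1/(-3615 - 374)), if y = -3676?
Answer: 30404899977/1838 ≈ 1.6542e+7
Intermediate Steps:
(-10 + 36*(-1))/y - 4147/(1/(-3615 - 374)) = (-10 + 36*(-1))/(-3676) - 4147/(1/(-3615 - 374)) = (-10 - 36)*(-1/3676) - 4147/(1/(-3989)) = -46*(-1/3676) - 4147/(-1/3989) = 23/1838 - 4147*(-3989) = 23/1838 + 16542383 = 30404899977/1838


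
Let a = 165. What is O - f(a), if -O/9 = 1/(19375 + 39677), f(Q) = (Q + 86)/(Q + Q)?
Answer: -2470837/3247860 ≈ -0.76076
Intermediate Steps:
f(Q) = (86 + Q)/(2*Q) (f(Q) = (86 + Q)/((2*Q)) = (86 + Q)*(1/(2*Q)) = (86 + Q)/(2*Q))
O = -3/19684 (O = -9/(19375 + 39677) = -9/59052 = -9*1/59052 = -3/19684 ≈ -0.00015241)
O - f(a) = -3/19684 - (86 + 165)/(2*165) = -3/19684 - 251/(2*165) = -3/19684 - 1*251/330 = -3/19684 - 251/330 = -2470837/3247860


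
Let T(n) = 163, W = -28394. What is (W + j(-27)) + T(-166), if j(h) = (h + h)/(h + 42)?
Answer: -141173/5 ≈ -28235.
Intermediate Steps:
j(h) = 2*h/(42 + h) (j(h) = (2*h)/(42 + h) = 2*h/(42 + h))
(W + j(-27)) + T(-166) = (-28394 + 2*(-27)/(42 - 27)) + 163 = (-28394 + 2*(-27)/15) + 163 = (-28394 + 2*(-27)*(1/15)) + 163 = (-28394 - 18/5) + 163 = -141988/5 + 163 = -141173/5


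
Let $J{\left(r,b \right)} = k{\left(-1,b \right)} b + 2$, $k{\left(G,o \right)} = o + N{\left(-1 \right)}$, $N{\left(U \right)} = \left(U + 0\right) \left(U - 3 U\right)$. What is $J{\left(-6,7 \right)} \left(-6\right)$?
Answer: $-222$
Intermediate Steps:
$N{\left(U \right)} = - 2 U^{2}$ ($N{\left(U \right)} = U \left(- 2 U\right) = - 2 U^{2}$)
$k{\left(G,o \right)} = -2 + o$ ($k{\left(G,o \right)} = o - 2 \left(-1\right)^{2} = o - 2 = -2 + o$)
$J{\left(r,b \right)} = 2 + b \left(-2 + b\right)$ ($J{\left(r,b \right)} = \left(-2 + b\right) b + 2 = b \left(-2 + b\right) + 2 = 2 + b \left(-2 + b\right)$)
$J{\left(-6,7 \right)} \left(-6\right) = \left(2 + 7 \left(-2 + 7\right)\right) \left(-6\right) = \left(2 + 7 \cdot 5\right) \left(-6\right) = \left(2 + 35\right) \left(-6\right) = 37 \left(-6\right) = -222$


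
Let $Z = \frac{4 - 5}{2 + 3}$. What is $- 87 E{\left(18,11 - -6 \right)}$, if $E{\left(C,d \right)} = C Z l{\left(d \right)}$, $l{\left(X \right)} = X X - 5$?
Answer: $\frac{444744}{5} \approx 88949.0$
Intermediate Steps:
$l{\left(X \right)} = -5 + X^{2}$ ($l{\left(X \right)} = X^{2} - 5 = -5 + X^{2}$)
$Z = - \frac{1}{5} \approx -0.2$
$E{\left(C,d \right)} = - \frac{C \left(-5 + d^{2}\right)}{5}$ ($E{\left(C,d \right)} = C \left(- \frac{1}{5}\right) \left(-5 + d^{2}\right) = - \frac{C}{5} \left(-5 + d^{2}\right) = - \frac{C \left(-5 + d^{2}\right)}{5}$)
$- 87 E{\left(18,11 - -6 \right)} = - 87 \cdot \frac{1}{5} \cdot 18 \left(5 - \left(11 - -6\right)^{2}\right) = - 87 \cdot \frac{1}{5} \cdot 18 \left(5 - \left(11 + 6\right)^{2}\right) = - 87 \cdot \frac{1}{5} \cdot 18 \left(5 - 17^{2}\right) = - 87 \cdot \frac{1}{5} \cdot 18 \left(5 - 289\right) = - 87 \cdot \frac{1}{5} \cdot 18 \left(-284\right) = \left(-87\right) \left(- \frac{5112}{5}\right) = \frac{444744}{5}$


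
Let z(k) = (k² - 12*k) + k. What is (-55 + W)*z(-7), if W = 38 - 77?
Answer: -11844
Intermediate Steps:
W = -39
z(k) = k² - 11*k
(-55 + W)*z(-7) = (-55 - 39)*(-7*(-11 - 7)) = -(-658)*(-18) = -94*126 = -11844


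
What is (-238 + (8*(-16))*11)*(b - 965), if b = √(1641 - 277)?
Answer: 1588390 - 3292*√341 ≈ 1.5276e+6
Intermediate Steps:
b = 2*√341 (b = √1364 = 2*√341 ≈ 36.932)
(-238 + (8*(-16))*11)*(b - 965) = (-238 + (8*(-16))*11)*(2*√341 - 965) = (-238 - 128*11)*(-965 + 2*√341) = (-238 - 1408)*(-965 + 2*√341) = -1646*(-965 + 2*√341) = 1588390 - 3292*√341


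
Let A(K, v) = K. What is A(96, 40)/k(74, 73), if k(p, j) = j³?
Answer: 96/389017 ≈ 0.00024678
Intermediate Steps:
A(96, 40)/k(74, 73) = 96/(73³) = 96/389017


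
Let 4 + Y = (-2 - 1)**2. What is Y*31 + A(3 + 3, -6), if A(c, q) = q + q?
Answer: 143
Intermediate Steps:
A(c, q) = 2*q
Y = 5 (Y = -4 + (-2 - 1)**2 = -4 + (-3)**2 = -4 + 9 = 5)
Y*31 + A(3 + 3, -6) = 5*31 + 2*(-6) = 155 - 12 = 143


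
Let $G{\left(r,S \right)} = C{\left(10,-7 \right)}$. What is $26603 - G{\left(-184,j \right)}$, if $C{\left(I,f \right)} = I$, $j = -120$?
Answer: $26593$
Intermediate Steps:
$G{\left(r,S \right)} = 10$
$26603 - G{\left(-184,j \right)} = 26603 - 10 = 26593$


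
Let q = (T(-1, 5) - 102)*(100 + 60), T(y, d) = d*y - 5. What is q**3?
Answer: -5754585088000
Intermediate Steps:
T(y, d) = -5 + d*y
q = -17920 (q = ((-5 + 5*(-1)) - 102)*(100 + 60) = ((-5 - 5) - 102)*160 = (-10 - 102)*160 = -112*160 = -17920)
q**3 = (-17920)**3 = -5754585088000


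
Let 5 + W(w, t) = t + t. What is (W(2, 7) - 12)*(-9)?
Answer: 27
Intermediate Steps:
W(w, t) = -5 + 2*t (W(w, t) = -5 + (t + t) = -5 + 2*t)
(W(2, 7) - 12)*(-9) = ((-5 + 2*7) - 12)*(-9) = ((-5 + 14) - 12)*(-9) = (9 - 12)*(-9) = -3*(-9) = 27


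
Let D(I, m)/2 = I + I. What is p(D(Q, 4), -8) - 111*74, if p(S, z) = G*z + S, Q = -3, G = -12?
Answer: -8130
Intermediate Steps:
D(I, m) = 4*I (D(I, m) = 2*(I + I) = 2*(2*I) = 4*I)
p(S, z) = S - 12*z (p(S, z) = -12*z + S = S - 12*z)
p(D(Q, 4), -8) - 111*74 = (4*(-3) - 12*(-8)) - 111*74 = (-12 + 96) - 8214 = 84 - 8214 = -8130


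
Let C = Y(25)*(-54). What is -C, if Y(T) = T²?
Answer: 33750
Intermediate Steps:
C = -33750 (C = 25²*(-54) = 625*(-54) = -33750)
-C = -1*(-33750) = 33750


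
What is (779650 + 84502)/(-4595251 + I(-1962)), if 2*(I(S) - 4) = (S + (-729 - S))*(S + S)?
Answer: -864152/3164949 ≈ -0.27304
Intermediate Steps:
I(S) = 4 - 729*S (I(S) = 4 + ((S + (-729 - S))*(S + S))/2 = 4 + (-1458*S)/2 = 4 - 729*S)
(779650 + 84502)/(-4595251 + I(-1962)) = (779650 + 84502)/(-4595251 + (4 - 729*(-1962))) = 864152/(-4595251 + (4 + 1430298)) = 864152/(-4595251 + 1430302) = 864152/(-3164949) = 864152*(-1/3164949) = -864152/3164949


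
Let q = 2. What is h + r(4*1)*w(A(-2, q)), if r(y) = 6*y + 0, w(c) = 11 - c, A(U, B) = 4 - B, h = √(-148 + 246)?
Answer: 216 + 7*√2 ≈ 225.90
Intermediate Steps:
h = 7*√2 (h = √98 = 7*√2 ≈ 9.8995)
r(y) = 6*y
h + r(4*1)*w(A(-2, q)) = 7*√2 + (6*(4*1))*(11 - (4 - 1*2)) = 7*√2 + (6*4)*(11 - (4 - 2)) = 7*√2 + 24*(11 - 1*2) = 7*√2 + 24*(11 - 2) = 7*√2 + 24*9 = 7*√2 + 216 = 216 + 7*√2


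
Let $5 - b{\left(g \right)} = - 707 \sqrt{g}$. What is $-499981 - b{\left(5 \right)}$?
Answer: $-499986 - 707 \sqrt{5} \approx -5.0157 \cdot 10^{5}$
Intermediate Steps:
$b{\left(g \right)} = 5 + 707 \sqrt{g}$ ($b{\left(g \right)} = 5 - - 707 \sqrt{g} = 5 + 707 \sqrt{g}$)
$-499981 - b{\left(5 \right)} = -499981 - \left(5 + 707 \sqrt{5}\right) = -499986 - 707 \sqrt{5}$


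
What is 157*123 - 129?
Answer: 19182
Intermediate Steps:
157*123 - 129 = 19311 - 129 = 19182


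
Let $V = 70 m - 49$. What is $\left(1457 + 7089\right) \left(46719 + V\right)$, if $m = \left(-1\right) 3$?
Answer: $397047160$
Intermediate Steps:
$m = -3$
$V = -259$ ($V = 70 \left(-3\right) - 49 = -210 - 49 = -259$)
$\left(1457 + 7089\right) \left(46719 + V\right) = \left(1457 + 7089\right) \left(46719 - 259\right) = 8546 \cdot 46460 = 397047160$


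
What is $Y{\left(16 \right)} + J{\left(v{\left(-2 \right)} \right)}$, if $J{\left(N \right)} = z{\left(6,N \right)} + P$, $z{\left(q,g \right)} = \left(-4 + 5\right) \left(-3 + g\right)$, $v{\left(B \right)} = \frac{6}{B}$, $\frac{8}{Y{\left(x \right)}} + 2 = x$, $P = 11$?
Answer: $\frac{39}{7} \approx 5.5714$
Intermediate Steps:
$Y{\left(x \right)} = \frac{8}{-2 + x}$
$z{\left(q,g \right)} = -3 + g$ ($z{\left(q,g \right)} = 1 \left(-3 + g\right) = -3 + g$)
$J{\left(N \right)} = 8 + N$ ($J{\left(N \right)} = \left(-3 + N\right) + 11 = 8 + N$)
$Y{\left(16 \right)} + J{\left(v{\left(-2 \right)} \right)} = \frac{8}{-2 + 16} + \left(8 + \frac{6}{-2}\right) = \frac{8}{14} + \left(8 + 6 \left(- \frac{1}{2}\right)\right) = 8 \cdot \frac{1}{14} + \left(8 - 3\right) = \frac{4}{7} + 5 = \frac{39}{7}$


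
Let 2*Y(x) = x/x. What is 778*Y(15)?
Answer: 389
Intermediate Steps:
Y(x) = ½ (Y(x) = (x/x)/2 = (½)*1 = ½)
778*Y(15) = 778*(½) = 389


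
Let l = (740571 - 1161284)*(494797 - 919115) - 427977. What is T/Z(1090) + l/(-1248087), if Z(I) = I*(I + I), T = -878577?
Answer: -424190033393315599/2965704329400 ≈ -1.4303e+5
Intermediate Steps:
Z(I) = 2*I² (Z(I) = I*(2*I) = 2*I²)
l = 178515670757 (l = -420713*(-424318) - 427977 = 178516098734 - 427977 = 178515670757)
T/Z(1090) + l/(-1248087) = -878577/(2*1090²) + 178515670757/(-1248087) = -878577/(2*1188100) + 178515670757*(-1/1248087) = -878577/2376200 - 178515670757/1248087 = -424190033393315599/2965704329400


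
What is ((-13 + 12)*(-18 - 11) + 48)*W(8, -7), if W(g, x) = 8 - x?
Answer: 1155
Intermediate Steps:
((-13 + 12)*(-18 - 11) + 48)*W(8, -7) = ((-13 + 12)*(-18 - 11) + 48)*(8 - 1*(-7)) = (-1*(-29) + 48)*(8 + 7) = (29 + 48)*15 = 77*15 = 1155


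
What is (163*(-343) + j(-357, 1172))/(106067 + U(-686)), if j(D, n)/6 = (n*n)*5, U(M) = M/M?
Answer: 41151611/106068 ≈ 387.97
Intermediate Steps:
U(M) = 1
j(D, n) = 30*n² (j(D, n) = 6*((n*n)*5) = 6*(n²*5) = 6*(5*n²) = 30*n²)
(163*(-343) + j(-357, 1172))/(106067 + U(-686)) = (163*(-343) + 30*1172²)/(106067 + 1) = (-55909 + 30*1373584)/106068 = (-55909 + 41207520)*(1/106068) = 41151611*(1/106068) = 41151611/106068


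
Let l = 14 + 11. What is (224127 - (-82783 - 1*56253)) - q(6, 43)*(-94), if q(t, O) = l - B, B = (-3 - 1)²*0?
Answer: 365513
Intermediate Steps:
l = 25
B = 0 (B = (-4)²*0 = 16*0 = 0)
q(t, O) = 25 (q(t, O) = 25 - 1*0 = 25 + 0 = 25)
(224127 - (-82783 - 1*56253)) - q(6, 43)*(-94) = (224127 - (-82783 - 1*56253)) - 25*(-94) = (224127 - (-82783 - 56253)) - 1*(-2350) = (224127 - 1*(-139036)) + 2350 = (224127 + 139036) + 2350 = 363163 + 2350 = 365513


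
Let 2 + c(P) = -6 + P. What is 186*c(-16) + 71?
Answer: -4393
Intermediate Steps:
c(P) = -8 + P (c(P) = -2 + (-6 + P) = -8 + P)
186*c(-16) + 71 = 186*(-8 - 16) + 71 = 186*(-24) + 71 = -4464 + 71 = -4393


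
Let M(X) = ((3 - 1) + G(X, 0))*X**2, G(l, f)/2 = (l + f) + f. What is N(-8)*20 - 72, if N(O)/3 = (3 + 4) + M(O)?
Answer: -53412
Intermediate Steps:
G(l, f) = 2*l + 4*f (G(l, f) = 2*((l + f) + f) = 2*((f + l) + f) = 2*(l + 2*f) = 2*l + 4*f)
M(X) = X**2*(2 + 2*X) (M(X) = ((3 - 1) + (2*X + 4*0))*X**2 = (2 + (2*X + 0))*X**2 = (2 + 2*X)*X**2 = X**2*(2 + 2*X))
N(O) = 21 + 6*O**2*(1 + O) (N(O) = 3*((3 + 4) + 2*O**2*(1 + O)) = 3*(7 + 2*O**2*(1 + O)) = 21 + 6*O**2*(1 + O))
N(-8)*20 - 72 = (21 + 6*(-8)**2*(1 - 8))*20 - 72 = (21 + 6*64*(-7))*20 - 72 = (21 - 2688)*20 - 72 = -2667*20 - 72 = -53340 - 72 = -53412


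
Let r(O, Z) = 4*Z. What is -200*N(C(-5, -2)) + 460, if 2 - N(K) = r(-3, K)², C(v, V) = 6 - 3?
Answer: 28860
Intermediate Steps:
C(v, V) = 3
N(K) = 2 - 16*K² (N(K) = 2 - (4*K)² = 2 - 16*K²)
-200*N(C(-5, -2)) + 460 = -200*(2 - 16*3²) + 460 = -200*(2 - 16*9) + 460 = -200*(2 - 144) + 460 = -200*(-142) + 460 = 28400 + 460 = 28860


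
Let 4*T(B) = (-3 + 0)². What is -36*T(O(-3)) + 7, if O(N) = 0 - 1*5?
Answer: -74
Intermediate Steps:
O(N) = -5 (O(N) = 0 - 5 = -5)
T(B) = 9/4 (T(B) = (-3 + 0)²/4 = (¼)*(-3)² = (¼)*9 = 9/4)
-36*T(O(-3)) + 7 = -36*9/4 + 7 = -81 + 7 = -74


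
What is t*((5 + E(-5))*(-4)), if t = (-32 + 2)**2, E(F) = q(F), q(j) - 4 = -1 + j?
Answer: -10800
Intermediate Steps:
q(j) = 3 + j (q(j) = 4 + (-1 + j) = 3 + j)
E(F) = 3 + F
t = 900 (t = (-30)**2 = 900)
t*((5 + E(-5))*(-4)) = 900*((5 + (3 - 5))*(-4)) = 900*((5 - 2)*(-4)) = 900*(3*(-4)) = 900*(-12) = -10800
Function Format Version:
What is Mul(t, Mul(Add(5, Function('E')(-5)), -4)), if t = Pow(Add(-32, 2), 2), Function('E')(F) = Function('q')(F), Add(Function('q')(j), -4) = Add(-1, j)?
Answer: -10800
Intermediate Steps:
Function('q')(j) = Add(3, j) (Function('q')(j) = Add(4, Add(-1, j)) = Add(3, j))
Function('E')(F) = Add(3, F)
t = 900 (t = Pow(-30, 2) = 900)
Mul(t, Mul(Add(5, Function('E')(-5)), -4)) = Mul(900, Mul(Add(5, Add(3, -5)), -4)) = Mul(900, Mul(Add(5, -2), -4)) = Mul(900, Mul(3, -4)) = Mul(900, -12) = -10800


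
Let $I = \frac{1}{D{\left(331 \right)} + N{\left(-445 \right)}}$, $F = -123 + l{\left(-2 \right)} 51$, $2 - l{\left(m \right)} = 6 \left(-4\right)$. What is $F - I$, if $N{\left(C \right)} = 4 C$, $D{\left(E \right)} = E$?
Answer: $\frac{1743148}{1449} \approx 1203.0$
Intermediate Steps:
$l{\left(m \right)} = 26$ ($l{\left(m \right)} = 2 - 6 \left(-4\right) = 2 - -24 = 2 + 24 = 26$)
$F = 1203$ ($F = -123 + 26 \cdot 51 = -123 + 1326 = 1203$)
$I = - \frac{1}{1449}$ ($I = \frac{1}{331 + 4 \left(-445\right)} = \frac{1}{331 - 1780} = \frac{1}{-1449} = - \frac{1}{1449} \approx -0.00069013$)
$F - I = 1203 - - \frac{1}{1449} = 1203 + \frac{1}{1449} = \frac{1743148}{1449}$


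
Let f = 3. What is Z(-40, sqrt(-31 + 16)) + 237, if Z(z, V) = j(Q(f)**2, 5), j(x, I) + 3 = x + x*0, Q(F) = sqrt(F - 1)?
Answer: 236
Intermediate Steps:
Q(F) = sqrt(-1 + F)
j(x, I) = -3 + x (j(x, I) = -3 + (x + x*0) = -3 + (x + 0) = -3 + x)
Z(z, V) = -1 (Z(z, V) = -3 + (sqrt(-1 + 3))**2 = -3 + (sqrt(2))**2 = -3 + 2 = -1)
Z(-40, sqrt(-31 + 16)) + 237 = -1 + 237 = 236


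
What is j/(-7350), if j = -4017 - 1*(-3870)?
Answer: 1/50 ≈ 0.020000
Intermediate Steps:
j = -147 (j = -4017 + 3870 = -147)
j/(-7350) = -147/(-7350) = -147*(-1/7350) = 1/50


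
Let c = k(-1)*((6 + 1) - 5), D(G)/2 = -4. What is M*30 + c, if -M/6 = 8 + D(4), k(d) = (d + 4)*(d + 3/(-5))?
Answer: -48/5 ≈ -9.6000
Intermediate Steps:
D(G) = -8 (D(G) = 2*(-4) = -8)
k(d) = (4 + d)*(-⅗ + d) (k(d) = (4 + d)*(d + 3*(-⅕)) = (4 + d)*(d - ⅗) = (4 + d)*(-⅗ + d))
M = 0 (M = -6*(8 - 8) = -6*0 = 0)
c = -48/5 (c = (-12/5 + (-1)² + (17/5)*(-1))*((6 + 1) - 5) = (-12/5 + 1 - 17/5)*(7 - 5) = -24/5*2 = -48/5 ≈ -9.6000)
M*30 + c = 0*30 - 48/5 = 0 - 48/5 = -48/5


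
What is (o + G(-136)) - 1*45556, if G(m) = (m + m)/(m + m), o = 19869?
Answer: -25686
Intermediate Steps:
G(m) = 1 (G(m) = (2*m)/((2*m)) = (2*m)*(1/(2*m)) = 1)
(o + G(-136)) - 1*45556 = (19869 + 1) - 1*45556 = 19870 - 45556 = -25686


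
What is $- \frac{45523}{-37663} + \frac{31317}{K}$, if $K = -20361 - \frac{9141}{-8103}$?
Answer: $- \frac{62036990959}{188287656662} \approx -0.32948$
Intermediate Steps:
$K = - \frac{54992014}{2701}$ ($K = -20361 - 9141 \left(- \frac{1}{8103}\right) = -20361 - - \frac{3047}{2701} = -20361 + \frac{3047}{2701} = - \frac{54992014}{2701} \approx -20360.0$)
$- \frac{45523}{-37663} + \frac{31317}{K} = - \frac{45523}{-37663} + \frac{31317}{- \frac{54992014}{2701}} = \left(-45523\right) \left(- \frac{1}{37663}\right) + 31317 \left(- \frac{2701}{54992014}\right) = \frac{45523}{37663} - \frac{7689747}{4999274} = - \frac{62036990959}{188287656662}$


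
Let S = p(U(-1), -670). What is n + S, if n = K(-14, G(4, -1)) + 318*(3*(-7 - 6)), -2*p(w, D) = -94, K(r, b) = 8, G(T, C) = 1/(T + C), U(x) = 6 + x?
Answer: -12347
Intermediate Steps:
G(T, C) = 1/(C + T)
p(w, D) = 47 (p(w, D) = -1/2*(-94) = 47)
S = 47
n = -12394 (n = 8 + 318*(3*(-7 - 6)) = 8 + 318*(3*(-13)) = 8 + 318*(-39) = 8 - 12402 = -12394)
n + S = -12394 + 47 = -12347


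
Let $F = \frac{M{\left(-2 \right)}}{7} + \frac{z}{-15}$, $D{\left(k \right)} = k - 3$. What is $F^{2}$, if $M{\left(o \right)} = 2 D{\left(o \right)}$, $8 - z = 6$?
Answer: $\frac{26896}{11025} \approx 2.4395$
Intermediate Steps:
$z = 2$ ($z = 8 - 6 = 2$)
$D{\left(k \right)} = -3 + k$ ($D{\left(k \right)} = k - 3 = -3 + k$)
$M{\left(o \right)} = -6 + 2 o$ ($M{\left(o \right)} = 2 \left(-3 + o\right) = -6 + 2 o$)
$F = - \frac{164}{105}$ ($F = \frac{-6 + 2 \left(-2\right)}{7} + \frac{2}{-15} = \left(-6 - 4\right) \frac{1}{7} + 2 \left(- \frac{1}{15}\right) = \left(-10\right) \frac{1}{7} - \frac{2}{15} = - \frac{10}{7} - \frac{2}{15} = - \frac{164}{105} \approx -1.5619$)
$F^{2} = \left(- \frac{164}{105}\right)^{2} = \frac{26896}{11025}$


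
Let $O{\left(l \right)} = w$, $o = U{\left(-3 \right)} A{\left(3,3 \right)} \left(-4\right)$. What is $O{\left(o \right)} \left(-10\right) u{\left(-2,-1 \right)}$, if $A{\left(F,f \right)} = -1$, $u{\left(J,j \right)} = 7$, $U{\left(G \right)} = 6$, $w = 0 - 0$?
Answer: $0$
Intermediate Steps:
$w = 0$ ($w = 0 + 0 = 0$)
$o = 24$ ($o = 6 \left(-1\right) \left(-4\right) = \left(-6\right) \left(-4\right) = 24$)
$O{\left(l \right)} = 0$
$O{\left(o \right)} \left(-10\right) u{\left(-2,-1 \right)} = 0 \left(-10\right) 7 = 0 \cdot 7 = 0$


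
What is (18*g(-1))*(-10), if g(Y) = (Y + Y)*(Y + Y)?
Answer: -720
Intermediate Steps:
g(Y) = 4*Y² (g(Y) = (2*Y)*(2*Y) = 4*Y²)
(18*g(-1))*(-10) = (18*(4*(-1)²))*(-10) = (18*(4*1))*(-10) = (18*4)*(-10) = 72*(-10) = -720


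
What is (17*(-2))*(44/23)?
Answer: -1496/23 ≈ -65.043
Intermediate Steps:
(17*(-2))*(44/23) = -1496/23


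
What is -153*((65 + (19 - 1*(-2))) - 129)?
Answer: 6579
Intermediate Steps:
-153*((65 + (19 - 1*(-2))) - 129) = -153*((65 + (19 + 2)) - 129) = -153*((65 + 21) - 129) = -153*(86 - 129) = -153*(-43) = 6579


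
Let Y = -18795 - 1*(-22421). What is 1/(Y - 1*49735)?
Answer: -1/46109 ≈ -2.1688e-5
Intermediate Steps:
Y = 3626 (Y = -18795 + 22421 = 3626)
1/(Y - 1*49735) = 1/(3626 - 1*49735) = 1/(3626 - 49735) = 1/(-46109) = -1/46109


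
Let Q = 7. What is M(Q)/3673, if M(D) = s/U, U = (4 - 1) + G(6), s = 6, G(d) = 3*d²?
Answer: 2/135901 ≈ 1.4717e-5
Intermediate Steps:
U = 111 (U = (4 - 1) + 3*6² = 3 + 3*36 = 3 + 108 = 111)
M(D) = 2/37 (M(D) = 6/111 = 6*(1/111) = 2/37)
M(Q)/3673 = (2/37)/3673 = (1/3673)*(2/37) = 2/135901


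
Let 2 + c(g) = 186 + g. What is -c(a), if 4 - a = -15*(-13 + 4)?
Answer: -53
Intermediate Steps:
a = -131 (a = 4 - (-15)*(-13 + 4) = 4 - (-15)*(-9) = 4 - 1*135 = 4 - 135 = -131)
c(g) = 184 + g (c(g) = -2 + (186 + g) = 184 + g)
-c(a) = -(184 - 131) = -1*53 = -53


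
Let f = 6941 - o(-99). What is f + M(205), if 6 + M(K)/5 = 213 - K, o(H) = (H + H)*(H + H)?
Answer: -32253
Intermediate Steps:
o(H) = 4*H² (o(H) = (2*H)*(2*H) = 4*H²)
f = -32263 (f = 6941 - 4*(-99)² = 6941 - 4*9801 = 6941 - 1*39204 = 6941 - 39204 = -32263)
M(K) = 1035 - 5*K (M(K) = -30 + 5*(213 - K) = -30 + (1065 - 5*K) = 1035 - 5*K)
f + M(205) = -32263 + (1035 - 5*205) = -32263 + (1035 - 1025) = -32263 + 10 = -32253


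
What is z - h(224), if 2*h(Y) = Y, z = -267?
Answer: -379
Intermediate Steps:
h(Y) = Y/2
z - h(224) = -267 - 224/2 = -267 - 1*112 = -267 - 112 = -379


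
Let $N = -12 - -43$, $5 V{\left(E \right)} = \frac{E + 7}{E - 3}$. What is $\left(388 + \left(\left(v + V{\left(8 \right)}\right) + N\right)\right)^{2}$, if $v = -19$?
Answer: $\frac{4012009}{25} \approx 1.6048 \cdot 10^{5}$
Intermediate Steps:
$V{\left(E \right)} = \frac{7 + E}{5 \left(-3 + E\right)}$ ($V{\left(E \right)} = \frac{\left(E + 7\right) \frac{1}{E - 3}}{5} = \frac{\left(7 + E\right) \frac{1}{-3 + E}}{5} = \frac{\frac{1}{-3 + E} \left(7 + E\right)}{5} = \frac{7 + E}{5 \left(-3 + E\right)}$)
$N = 31$ ($N = -12 + 43 = 31$)
$\left(388 + \left(\left(v + V{\left(8 \right)}\right) + N\right)\right)^{2} = \left(388 + \left(\left(-19 + \frac{7 + 8}{5 \left(-3 + 8\right)}\right) + 31\right)\right)^{2} = \left(388 + \left(\left(-19 + \frac{1}{5} \cdot \frac{1}{5} \cdot 15\right) + 31\right)\right)^{2} = \left(388 + \left(\left(-19 + \frac{3}{5}\right) + 31\right)\right)^{2} = \left(388 + \left(- \frac{92}{5} + 31\right)\right)^{2} = \left(388 + \frac{63}{5}\right)^{2} = \left(\frac{2003}{5}\right)^{2} = \frac{4012009}{25}$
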